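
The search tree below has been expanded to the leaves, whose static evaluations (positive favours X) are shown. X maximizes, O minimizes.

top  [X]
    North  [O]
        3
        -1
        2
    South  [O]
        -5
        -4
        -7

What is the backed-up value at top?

-1

North (O): min(3, -1, 2) = -1
South (O): min(-5, -4, -7) = -7
top (X): max(-1, -7) = -1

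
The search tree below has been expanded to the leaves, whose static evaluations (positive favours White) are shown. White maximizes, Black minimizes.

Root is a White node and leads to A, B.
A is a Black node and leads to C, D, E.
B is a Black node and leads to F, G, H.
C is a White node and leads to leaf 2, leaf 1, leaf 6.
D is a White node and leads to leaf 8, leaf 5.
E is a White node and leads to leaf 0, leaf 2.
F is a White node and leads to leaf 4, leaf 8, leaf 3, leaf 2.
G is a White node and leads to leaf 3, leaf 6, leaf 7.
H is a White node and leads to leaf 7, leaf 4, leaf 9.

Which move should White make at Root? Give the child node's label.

B

C (White): max(2, 1, 6) = 6
D (White): max(8, 5) = 8
E (White): max(0, 2) = 2
A (Black): min(6, 8, 2) = 2
F (White): max(4, 8, 3, 2) = 8
G (White): max(3, 6, 7) = 7
H (White): max(7, 4, 9) = 9
B (Black): min(8, 7, 9) = 7
Root (White): max(2, 7) = 7
White at Root wants the highest of {A=2, B=7}, so chooses B.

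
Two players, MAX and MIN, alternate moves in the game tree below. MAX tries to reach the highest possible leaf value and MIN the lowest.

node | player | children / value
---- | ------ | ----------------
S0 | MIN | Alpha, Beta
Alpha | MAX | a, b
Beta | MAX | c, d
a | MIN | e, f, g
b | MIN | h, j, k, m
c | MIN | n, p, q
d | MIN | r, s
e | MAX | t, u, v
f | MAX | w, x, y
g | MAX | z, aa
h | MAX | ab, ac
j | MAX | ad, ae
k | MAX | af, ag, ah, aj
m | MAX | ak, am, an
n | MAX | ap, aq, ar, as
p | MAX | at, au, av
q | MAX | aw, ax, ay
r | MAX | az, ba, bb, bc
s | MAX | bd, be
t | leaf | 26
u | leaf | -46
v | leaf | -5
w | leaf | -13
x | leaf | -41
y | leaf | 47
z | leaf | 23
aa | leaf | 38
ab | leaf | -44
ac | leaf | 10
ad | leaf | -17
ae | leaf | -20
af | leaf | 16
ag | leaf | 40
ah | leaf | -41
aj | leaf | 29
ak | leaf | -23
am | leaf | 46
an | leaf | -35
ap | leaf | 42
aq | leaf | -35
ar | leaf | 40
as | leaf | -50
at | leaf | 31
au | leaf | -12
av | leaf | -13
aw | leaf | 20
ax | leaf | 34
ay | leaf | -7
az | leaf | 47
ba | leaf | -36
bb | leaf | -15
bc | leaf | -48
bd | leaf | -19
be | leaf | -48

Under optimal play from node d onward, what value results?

-19

r (MAX): max(47, -36, -15, -48) = 47
s (MAX): max(-19, -48) = -19
d (MIN): min(47, -19) = -19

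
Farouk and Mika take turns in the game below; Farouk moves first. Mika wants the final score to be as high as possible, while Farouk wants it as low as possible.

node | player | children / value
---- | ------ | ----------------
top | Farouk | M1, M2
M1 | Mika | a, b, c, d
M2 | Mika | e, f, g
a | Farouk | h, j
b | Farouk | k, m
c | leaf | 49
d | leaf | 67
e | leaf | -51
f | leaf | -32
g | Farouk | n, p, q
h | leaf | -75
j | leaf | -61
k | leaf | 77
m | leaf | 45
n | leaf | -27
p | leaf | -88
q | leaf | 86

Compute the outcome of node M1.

67

a (Farouk): min(-75, -61) = -75
b (Farouk): min(77, 45) = 45
M1 (Mika): max(-75, 45, 49, 67) = 67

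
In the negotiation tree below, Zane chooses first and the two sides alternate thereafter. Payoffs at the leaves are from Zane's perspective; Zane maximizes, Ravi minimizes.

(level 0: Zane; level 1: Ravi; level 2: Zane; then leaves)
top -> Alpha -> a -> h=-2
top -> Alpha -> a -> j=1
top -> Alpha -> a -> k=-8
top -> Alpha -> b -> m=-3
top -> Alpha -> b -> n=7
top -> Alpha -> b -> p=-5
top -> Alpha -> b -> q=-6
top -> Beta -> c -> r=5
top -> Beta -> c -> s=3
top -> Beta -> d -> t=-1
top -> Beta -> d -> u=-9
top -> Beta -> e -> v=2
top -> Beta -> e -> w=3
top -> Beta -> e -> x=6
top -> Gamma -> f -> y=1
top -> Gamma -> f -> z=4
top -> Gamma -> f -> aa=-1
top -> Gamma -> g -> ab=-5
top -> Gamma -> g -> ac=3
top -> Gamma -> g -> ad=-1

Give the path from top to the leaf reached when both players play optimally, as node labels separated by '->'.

top -> Gamma -> g -> ac

a (Zane): max(-2, 1, -8) = 1
b (Zane): max(-3, 7, -5, -6) = 7
Alpha (Ravi): min(1, 7) = 1
c (Zane): max(5, 3) = 5
d (Zane): max(-1, -9) = -1
e (Zane): max(2, 3, 6) = 6
Beta (Ravi): min(5, -1, 6) = -1
f (Zane): max(1, 4, -1) = 4
g (Zane): max(-5, 3, -1) = 3
Gamma (Ravi): min(4, 3) = 3
top (Zane): max(1, -1, 3) = 3
At top, Zane picks Gamma (highest: 3).
At Gamma, Ravi picks g (lowest: 3).
At g, Zane picks ac (highest: 3).
Terminal value 3.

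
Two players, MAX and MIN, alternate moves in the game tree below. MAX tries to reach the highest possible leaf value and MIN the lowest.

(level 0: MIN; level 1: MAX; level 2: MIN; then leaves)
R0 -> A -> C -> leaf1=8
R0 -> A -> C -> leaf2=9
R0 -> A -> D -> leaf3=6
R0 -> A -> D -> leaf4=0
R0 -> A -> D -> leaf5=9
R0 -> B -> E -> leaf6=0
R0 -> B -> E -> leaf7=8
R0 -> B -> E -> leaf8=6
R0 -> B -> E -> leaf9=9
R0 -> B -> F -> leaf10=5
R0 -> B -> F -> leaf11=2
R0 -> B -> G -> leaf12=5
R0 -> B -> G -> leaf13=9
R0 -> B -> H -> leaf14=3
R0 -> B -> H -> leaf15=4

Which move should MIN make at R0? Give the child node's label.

C (MIN): min(8, 9) = 8
D (MIN): min(6, 0, 9) = 0
A (MAX): max(8, 0) = 8
E (MIN): min(0, 8, 6, 9) = 0
F (MIN): min(5, 2) = 2
G (MIN): min(5, 9) = 5
H (MIN): min(3, 4) = 3
B (MAX): max(0, 2, 5, 3) = 5
R0 (MIN): min(8, 5) = 5
MIN at R0 wants the lowest of {A=8, B=5}, so chooses B.

B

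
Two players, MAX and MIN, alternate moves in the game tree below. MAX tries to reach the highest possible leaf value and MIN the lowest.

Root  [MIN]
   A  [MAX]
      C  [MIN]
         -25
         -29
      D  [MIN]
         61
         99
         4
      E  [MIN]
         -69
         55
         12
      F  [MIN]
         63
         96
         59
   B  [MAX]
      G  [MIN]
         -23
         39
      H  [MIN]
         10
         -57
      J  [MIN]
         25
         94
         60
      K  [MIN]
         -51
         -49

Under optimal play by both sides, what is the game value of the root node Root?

25

C (MIN): min(-25, -29) = -29
D (MIN): min(61, 99, 4) = 4
E (MIN): min(-69, 55, 12) = -69
F (MIN): min(63, 96, 59) = 59
A (MAX): max(-29, 4, -69, 59) = 59
G (MIN): min(-23, 39) = -23
H (MIN): min(10, -57) = -57
J (MIN): min(25, 94, 60) = 25
K (MIN): min(-51, -49) = -51
B (MAX): max(-23, -57, 25, -51) = 25
Root (MIN): min(59, 25) = 25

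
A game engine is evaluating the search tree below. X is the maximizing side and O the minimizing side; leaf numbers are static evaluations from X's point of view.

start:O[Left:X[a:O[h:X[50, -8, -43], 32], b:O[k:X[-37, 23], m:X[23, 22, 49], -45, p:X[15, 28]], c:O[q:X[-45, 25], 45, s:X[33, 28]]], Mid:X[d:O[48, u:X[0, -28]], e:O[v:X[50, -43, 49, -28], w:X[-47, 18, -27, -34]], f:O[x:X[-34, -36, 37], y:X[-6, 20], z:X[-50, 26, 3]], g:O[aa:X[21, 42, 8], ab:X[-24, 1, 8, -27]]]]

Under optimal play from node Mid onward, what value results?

u (X): max(0, -28) = 0
d (O): min(48, 0) = 0
v (X): max(50, -43, 49, -28) = 50
w (X): max(-47, 18, -27, -34) = 18
e (O): min(50, 18) = 18
x (X): max(-34, -36, 37) = 37
y (X): max(-6, 20) = 20
z (X): max(-50, 26, 3) = 26
f (O): min(37, 20, 26) = 20
aa (X): max(21, 42, 8) = 42
ab (X): max(-24, 1, 8, -27) = 8
g (O): min(42, 8) = 8
Mid (X): max(0, 18, 20, 8) = 20

20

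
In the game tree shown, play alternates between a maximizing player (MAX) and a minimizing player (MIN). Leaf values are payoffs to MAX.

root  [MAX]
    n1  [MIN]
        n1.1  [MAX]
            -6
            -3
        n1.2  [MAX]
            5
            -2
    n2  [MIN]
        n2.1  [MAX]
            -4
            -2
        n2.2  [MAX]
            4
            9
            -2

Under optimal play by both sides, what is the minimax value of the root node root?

n1.1 (MAX): max(-6, -3) = -3
n1.2 (MAX): max(5, -2) = 5
n1 (MIN): min(-3, 5) = -3
n2.1 (MAX): max(-4, -2) = -2
n2.2 (MAX): max(4, 9, -2) = 9
n2 (MIN): min(-2, 9) = -2
root (MAX): max(-3, -2) = -2

-2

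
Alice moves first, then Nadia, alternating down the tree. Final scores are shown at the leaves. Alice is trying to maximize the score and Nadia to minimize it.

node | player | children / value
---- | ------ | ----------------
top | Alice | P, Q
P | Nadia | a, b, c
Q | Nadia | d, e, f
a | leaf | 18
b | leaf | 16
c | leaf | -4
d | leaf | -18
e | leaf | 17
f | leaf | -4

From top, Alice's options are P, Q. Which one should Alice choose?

P

P (Nadia): min(18, 16, -4) = -4
Q (Nadia): min(-18, 17, -4) = -18
top (Alice): max(-4, -18) = -4
Alice at top wants the highest of {P=-4, Q=-18}, so chooses P.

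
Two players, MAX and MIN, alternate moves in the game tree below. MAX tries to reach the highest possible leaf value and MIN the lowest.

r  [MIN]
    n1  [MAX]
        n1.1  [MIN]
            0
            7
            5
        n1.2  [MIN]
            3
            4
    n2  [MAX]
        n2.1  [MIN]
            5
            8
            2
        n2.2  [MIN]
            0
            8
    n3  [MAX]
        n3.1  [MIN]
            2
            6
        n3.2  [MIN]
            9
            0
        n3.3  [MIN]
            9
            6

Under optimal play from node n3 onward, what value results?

n3.1 (MIN): min(2, 6) = 2
n3.2 (MIN): min(9, 0) = 0
n3.3 (MIN): min(9, 6) = 6
n3 (MAX): max(2, 0, 6) = 6

6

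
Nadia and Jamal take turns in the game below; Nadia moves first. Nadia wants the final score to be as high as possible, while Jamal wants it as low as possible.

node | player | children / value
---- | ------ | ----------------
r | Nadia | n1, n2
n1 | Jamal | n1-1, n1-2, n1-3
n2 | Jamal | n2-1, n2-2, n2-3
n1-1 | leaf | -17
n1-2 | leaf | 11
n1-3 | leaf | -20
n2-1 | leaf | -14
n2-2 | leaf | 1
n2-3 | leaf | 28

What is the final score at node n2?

-14

n2 (Jamal): min(-14, 1, 28) = -14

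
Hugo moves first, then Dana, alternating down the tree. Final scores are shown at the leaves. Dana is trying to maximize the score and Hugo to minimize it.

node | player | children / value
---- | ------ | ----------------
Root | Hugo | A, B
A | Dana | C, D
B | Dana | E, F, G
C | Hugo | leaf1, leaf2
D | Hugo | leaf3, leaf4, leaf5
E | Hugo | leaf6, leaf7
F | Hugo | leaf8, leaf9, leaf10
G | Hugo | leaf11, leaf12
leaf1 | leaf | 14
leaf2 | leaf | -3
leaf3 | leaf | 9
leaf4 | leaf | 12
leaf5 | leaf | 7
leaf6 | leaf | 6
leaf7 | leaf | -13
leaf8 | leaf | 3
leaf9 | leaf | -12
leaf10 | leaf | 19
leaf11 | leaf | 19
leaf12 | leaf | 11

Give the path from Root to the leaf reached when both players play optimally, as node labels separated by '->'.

Root -> A -> D -> leaf5

C (Hugo): min(14, -3) = -3
D (Hugo): min(9, 12, 7) = 7
A (Dana): max(-3, 7) = 7
E (Hugo): min(6, -13) = -13
F (Hugo): min(3, -12, 19) = -12
G (Hugo): min(19, 11) = 11
B (Dana): max(-13, -12, 11) = 11
Root (Hugo): min(7, 11) = 7
At Root, Hugo picks A (lowest: 7).
At A, Dana picks D (highest: 7).
At D, Hugo picks leaf5 (lowest: 7).
Terminal value 7.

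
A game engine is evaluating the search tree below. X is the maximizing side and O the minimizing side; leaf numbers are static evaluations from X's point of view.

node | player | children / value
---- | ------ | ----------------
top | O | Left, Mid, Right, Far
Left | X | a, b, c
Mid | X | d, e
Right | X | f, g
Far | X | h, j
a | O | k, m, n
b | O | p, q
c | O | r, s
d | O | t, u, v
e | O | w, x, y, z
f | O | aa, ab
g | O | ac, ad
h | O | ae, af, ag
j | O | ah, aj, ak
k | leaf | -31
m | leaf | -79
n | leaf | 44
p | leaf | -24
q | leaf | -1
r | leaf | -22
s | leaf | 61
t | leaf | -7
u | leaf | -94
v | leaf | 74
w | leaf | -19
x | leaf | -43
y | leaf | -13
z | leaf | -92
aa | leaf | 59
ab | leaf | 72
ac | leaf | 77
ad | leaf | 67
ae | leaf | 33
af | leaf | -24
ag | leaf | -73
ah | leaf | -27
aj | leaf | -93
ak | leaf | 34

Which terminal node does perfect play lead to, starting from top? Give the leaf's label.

z

a (O): min(-31, -79, 44) = -79
b (O): min(-24, -1) = -24
c (O): min(-22, 61) = -22
Left (X): max(-79, -24, -22) = -22
d (O): min(-7, -94, 74) = -94
e (O): min(-19, -43, -13, -92) = -92
Mid (X): max(-94, -92) = -92
f (O): min(59, 72) = 59
g (O): min(77, 67) = 67
Right (X): max(59, 67) = 67
h (O): min(33, -24, -73) = -73
j (O): min(-27, -93, 34) = -93
Far (X): max(-73, -93) = -73
top (O): min(-22, -92, 67, -73) = -92
At top, O picks Mid (lowest: -92).
At Mid, X picks e (highest: -92).
At e, O picks z (lowest: -92).
Terminal value -92.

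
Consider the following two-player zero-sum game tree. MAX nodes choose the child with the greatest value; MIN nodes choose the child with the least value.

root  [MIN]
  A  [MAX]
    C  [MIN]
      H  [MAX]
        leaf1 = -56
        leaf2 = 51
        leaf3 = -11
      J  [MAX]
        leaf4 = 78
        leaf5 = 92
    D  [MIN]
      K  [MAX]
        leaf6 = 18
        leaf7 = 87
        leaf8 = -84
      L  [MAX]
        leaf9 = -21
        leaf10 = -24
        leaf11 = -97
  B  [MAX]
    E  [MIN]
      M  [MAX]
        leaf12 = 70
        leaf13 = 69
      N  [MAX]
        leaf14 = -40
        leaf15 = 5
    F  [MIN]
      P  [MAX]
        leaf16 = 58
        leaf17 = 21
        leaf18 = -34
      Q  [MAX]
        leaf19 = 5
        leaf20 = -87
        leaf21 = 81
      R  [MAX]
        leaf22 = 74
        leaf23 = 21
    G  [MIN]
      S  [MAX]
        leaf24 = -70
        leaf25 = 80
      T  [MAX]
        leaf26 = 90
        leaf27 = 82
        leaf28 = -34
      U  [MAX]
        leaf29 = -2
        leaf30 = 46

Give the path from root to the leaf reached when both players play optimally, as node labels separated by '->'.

root -> A -> C -> H -> leaf2

H (MAX): max(-56, 51, -11) = 51
J (MAX): max(78, 92) = 92
C (MIN): min(51, 92) = 51
K (MAX): max(18, 87, -84) = 87
L (MAX): max(-21, -24, -97) = -21
D (MIN): min(87, -21) = -21
A (MAX): max(51, -21) = 51
M (MAX): max(70, 69) = 70
N (MAX): max(-40, 5) = 5
E (MIN): min(70, 5) = 5
P (MAX): max(58, 21, -34) = 58
Q (MAX): max(5, -87, 81) = 81
R (MAX): max(74, 21) = 74
F (MIN): min(58, 81, 74) = 58
S (MAX): max(-70, 80) = 80
T (MAX): max(90, 82, -34) = 90
U (MAX): max(-2, 46) = 46
G (MIN): min(80, 90, 46) = 46
B (MAX): max(5, 58, 46) = 58
root (MIN): min(51, 58) = 51
At root, MIN picks A (lowest: 51).
At A, MAX picks C (highest: 51).
At C, MIN picks H (lowest: 51).
At H, MAX picks leaf2 (highest: 51).
Terminal value 51.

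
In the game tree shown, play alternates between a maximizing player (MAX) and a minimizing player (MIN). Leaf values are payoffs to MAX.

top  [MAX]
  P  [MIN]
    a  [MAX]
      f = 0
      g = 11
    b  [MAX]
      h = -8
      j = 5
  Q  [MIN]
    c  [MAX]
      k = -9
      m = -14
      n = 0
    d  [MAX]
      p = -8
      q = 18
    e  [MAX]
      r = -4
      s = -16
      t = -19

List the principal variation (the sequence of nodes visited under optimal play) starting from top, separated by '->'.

a (MAX): max(0, 11) = 11
b (MAX): max(-8, 5) = 5
P (MIN): min(11, 5) = 5
c (MAX): max(-9, -14, 0) = 0
d (MAX): max(-8, 18) = 18
e (MAX): max(-4, -16, -19) = -4
Q (MIN): min(0, 18, -4) = -4
top (MAX): max(5, -4) = 5
At top, MAX picks P (highest: 5).
At P, MIN picks b (lowest: 5).
At b, MAX picks j (highest: 5).
Terminal value 5.

top -> P -> b -> j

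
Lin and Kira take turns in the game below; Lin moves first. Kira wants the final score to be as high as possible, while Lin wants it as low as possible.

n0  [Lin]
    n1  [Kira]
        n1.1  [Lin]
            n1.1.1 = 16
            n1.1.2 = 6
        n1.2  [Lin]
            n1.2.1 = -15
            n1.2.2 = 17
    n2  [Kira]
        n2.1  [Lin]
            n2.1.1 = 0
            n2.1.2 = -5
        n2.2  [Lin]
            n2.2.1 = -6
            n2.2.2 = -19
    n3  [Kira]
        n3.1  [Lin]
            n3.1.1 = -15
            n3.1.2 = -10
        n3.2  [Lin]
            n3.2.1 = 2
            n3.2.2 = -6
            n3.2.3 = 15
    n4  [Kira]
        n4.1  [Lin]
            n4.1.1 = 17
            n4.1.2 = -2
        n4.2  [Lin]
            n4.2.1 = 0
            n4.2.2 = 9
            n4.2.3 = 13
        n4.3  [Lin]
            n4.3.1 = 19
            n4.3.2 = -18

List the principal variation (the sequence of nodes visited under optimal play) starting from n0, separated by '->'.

n1.1 (Lin): min(16, 6) = 6
n1.2 (Lin): min(-15, 17) = -15
n1 (Kira): max(6, -15) = 6
n2.1 (Lin): min(0, -5) = -5
n2.2 (Lin): min(-6, -19) = -19
n2 (Kira): max(-5, -19) = -5
n3.1 (Lin): min(-15, -10) = -15
n3.2 (Lin): min(2, -6, 15) = -6
n3 (Kira): max(-15, -6) = -6
n4.1 (Lin): min(17, -2) = -2
n4.2 (Lin): min(0, 9, 13) = 0
n4.3 (Lin): min(19, -18) = -18
n4 (Kira): max(-2, 0, -18) = 0
n0 (Lin): min(6, -5, -6, 0) = -6
At n0, Lin picks n3 (lowest: -6).
At n3, Kira picks n3.2 (highest: -6).
At n3.2, Lin picks n3.2.2 (lowest: -6).
Terminal value -6.

n0 -> n3 -> n3.2 -> n3.2.2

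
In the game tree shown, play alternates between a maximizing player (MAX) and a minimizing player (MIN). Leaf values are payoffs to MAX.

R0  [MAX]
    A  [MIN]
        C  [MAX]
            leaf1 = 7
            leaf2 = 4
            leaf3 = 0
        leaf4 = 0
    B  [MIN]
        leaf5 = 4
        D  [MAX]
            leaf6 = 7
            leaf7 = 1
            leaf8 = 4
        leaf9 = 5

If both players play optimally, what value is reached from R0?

4

C (MAX): max(7, 4, 0) = 7
A (MIN): min(7, 0) = 0
D (MAX): max(7, 1, 4) = 7
B (MIN): min(4, 7, 5) = 4
R0 (MAX): max(0, 4) = 4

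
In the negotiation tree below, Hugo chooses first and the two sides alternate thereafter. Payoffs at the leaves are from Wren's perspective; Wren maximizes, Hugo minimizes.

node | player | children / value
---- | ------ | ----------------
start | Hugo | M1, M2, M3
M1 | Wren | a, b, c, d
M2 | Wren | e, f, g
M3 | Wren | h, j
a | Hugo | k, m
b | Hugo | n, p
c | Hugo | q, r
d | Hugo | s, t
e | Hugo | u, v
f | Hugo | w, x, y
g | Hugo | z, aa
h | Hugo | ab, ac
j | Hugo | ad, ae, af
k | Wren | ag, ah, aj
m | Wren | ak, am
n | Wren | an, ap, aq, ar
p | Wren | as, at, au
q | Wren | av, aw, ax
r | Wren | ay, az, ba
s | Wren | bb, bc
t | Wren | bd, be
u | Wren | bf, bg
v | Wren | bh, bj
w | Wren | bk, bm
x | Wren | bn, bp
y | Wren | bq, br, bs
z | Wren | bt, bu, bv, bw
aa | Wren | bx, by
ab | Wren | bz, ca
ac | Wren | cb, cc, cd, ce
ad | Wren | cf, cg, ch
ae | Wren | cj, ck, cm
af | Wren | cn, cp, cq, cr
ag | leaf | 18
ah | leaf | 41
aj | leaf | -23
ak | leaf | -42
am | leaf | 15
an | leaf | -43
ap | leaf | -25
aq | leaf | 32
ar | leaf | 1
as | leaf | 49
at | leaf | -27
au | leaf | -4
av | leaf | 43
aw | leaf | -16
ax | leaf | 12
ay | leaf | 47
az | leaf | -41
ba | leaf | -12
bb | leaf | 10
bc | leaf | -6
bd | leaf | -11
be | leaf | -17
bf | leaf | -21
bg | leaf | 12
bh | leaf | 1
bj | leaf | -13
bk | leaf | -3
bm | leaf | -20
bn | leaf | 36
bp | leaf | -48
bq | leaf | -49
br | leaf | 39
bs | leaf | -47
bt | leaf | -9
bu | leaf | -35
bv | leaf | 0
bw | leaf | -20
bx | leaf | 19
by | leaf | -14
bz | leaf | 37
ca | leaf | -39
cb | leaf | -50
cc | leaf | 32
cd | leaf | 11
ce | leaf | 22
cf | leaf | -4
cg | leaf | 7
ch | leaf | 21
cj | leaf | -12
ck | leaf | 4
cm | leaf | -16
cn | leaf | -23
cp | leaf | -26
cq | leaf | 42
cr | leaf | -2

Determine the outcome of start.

k (Wren): max(18, 41, -23) = 41
m (Wren): max(-42, 15) = 15
a (Hugo): min(41, 15) = 15
n (Wren): max(-43, -25, 32, 1) = 32
p (Wren): max(49, -27, -4) = 49
b (Hugo): min(32, 49) = 32
q (Wren): max(43, -16, 12) = 43
r (Wren): max(47, -41, -12) = 47
c (Hugo): min(43, 47) = 43
s (Wren): max(10, -6) = 10
t (Wren): max(-11, -17) = -11
d (Hugo): min(10, -11) = -11
M1 (Wren): max(15, 32, 43, -11) = 43
u (Wren): max(-21, 12) = 12
v (Wren): max(1, -13) = 1
e (Hugo): min(12, 1) = 1
w (Wren): max(-3, -20) = -3
x (Wren): max(36, -48) = 36
y (Wren): max(-49, 39, -47) = 39
f (Hugo): min(-3, 36, 39) = -3
z (Wren): max(-9, -35, 0, -20) = 0
aa (Wren): max(19, -14) = 19
g (Hugo): min(0, 19) = 0
M2 (Wren): max(1, -3, 0) = 1
ab (Wren): max(37, -39) = 37
ac (Wren): max(-50, 32, 11, 22) = 32
h (Hugo): min(37, 32) = 32
ad (Wren): max(-4, 7, 21) = 21
ae (Wren): max(-12, 4, -16) = 4
af (Wren): max(-23, -26, 42, -2) = 42
j (Hugo): min(21, 4, 42) = 4
M3 (Wren): max(32, 4) = 32
start (Hugo): min(43, 1, 32) = 1

1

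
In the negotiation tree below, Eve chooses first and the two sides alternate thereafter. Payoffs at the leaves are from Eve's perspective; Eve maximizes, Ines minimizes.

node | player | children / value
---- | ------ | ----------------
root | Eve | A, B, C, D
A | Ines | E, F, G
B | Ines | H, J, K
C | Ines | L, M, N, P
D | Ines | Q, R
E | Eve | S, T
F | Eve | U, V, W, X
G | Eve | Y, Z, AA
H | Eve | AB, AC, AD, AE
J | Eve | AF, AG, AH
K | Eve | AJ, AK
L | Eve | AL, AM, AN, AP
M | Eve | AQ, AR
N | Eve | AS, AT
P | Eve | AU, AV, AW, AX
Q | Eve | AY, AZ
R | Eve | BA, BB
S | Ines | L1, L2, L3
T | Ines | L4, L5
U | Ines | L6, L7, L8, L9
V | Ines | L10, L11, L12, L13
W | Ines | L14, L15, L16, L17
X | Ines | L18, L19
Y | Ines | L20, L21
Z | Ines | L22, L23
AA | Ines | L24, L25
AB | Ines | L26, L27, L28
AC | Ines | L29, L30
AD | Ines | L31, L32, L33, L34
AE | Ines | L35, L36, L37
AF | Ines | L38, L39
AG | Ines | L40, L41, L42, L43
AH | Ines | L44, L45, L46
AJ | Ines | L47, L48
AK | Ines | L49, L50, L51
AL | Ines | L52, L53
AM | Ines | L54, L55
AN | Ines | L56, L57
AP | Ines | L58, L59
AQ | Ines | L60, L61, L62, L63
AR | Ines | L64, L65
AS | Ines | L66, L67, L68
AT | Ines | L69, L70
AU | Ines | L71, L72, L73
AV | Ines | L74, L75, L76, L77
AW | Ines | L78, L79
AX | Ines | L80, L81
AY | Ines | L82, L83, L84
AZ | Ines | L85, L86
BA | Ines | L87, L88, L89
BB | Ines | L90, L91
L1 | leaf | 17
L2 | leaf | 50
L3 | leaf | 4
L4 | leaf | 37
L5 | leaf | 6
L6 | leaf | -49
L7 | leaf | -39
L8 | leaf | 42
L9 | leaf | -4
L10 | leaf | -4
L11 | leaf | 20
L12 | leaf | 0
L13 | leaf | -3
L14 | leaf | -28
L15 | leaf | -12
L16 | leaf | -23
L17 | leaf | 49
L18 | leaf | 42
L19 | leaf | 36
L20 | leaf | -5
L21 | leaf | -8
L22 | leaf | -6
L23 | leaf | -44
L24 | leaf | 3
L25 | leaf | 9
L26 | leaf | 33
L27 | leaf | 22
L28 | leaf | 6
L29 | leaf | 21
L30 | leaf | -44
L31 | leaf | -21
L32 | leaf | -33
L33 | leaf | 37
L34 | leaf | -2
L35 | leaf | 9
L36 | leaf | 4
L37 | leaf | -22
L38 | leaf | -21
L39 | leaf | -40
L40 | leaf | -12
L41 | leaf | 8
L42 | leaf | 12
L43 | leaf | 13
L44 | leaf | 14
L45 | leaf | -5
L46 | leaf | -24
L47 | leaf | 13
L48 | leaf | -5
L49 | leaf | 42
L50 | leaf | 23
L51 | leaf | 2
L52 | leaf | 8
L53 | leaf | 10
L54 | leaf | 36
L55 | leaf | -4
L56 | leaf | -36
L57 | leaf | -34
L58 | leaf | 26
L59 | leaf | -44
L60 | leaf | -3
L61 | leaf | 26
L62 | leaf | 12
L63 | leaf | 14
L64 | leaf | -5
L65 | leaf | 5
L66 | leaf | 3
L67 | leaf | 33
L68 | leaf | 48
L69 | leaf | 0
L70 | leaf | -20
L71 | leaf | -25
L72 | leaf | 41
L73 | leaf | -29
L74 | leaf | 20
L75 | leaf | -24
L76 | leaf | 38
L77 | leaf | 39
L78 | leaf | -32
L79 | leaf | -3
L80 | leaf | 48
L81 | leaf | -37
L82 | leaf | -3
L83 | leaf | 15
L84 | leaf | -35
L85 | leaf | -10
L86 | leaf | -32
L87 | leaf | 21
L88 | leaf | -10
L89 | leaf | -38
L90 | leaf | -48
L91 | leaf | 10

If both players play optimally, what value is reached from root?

3

S (Ines): min(17, 50, 4) = 4
T (Ines): min(37, 6) = 6
E (Eve): max(4, 6) = 6
U (Ines): min(-49, -39, 42, -4) = -49
V (Ines): min(-4, 20, 0, -3) = -4
W (Ines): min(-28, -12, -23, 49) = -28
X (Ines): min(42, 36) = 36
F (Eve): max(-49, -4, -28, 36) = 36
Y (Ines): min(-5, -8) = -8
Z (Ines): min(-6, -44) = -44
AA (Ines): min(3, 9) = 3
G (Eve): max(-8, -44, 3) = 3
A (Ines): min(6, 36, 3) = 3
AB (Ines): min(33, 22, 6) = 6
AC (Ines): min(21, -44) = -44
AD (Ines): min(-21, -33, 37, -2) = -33
AE (Ines): min(9, 4, -22) = -22
H (Eve): max(6, -44, -33, -22) = 6
AF (Ines): min(-21, -40) = -40
AG (Ines): min(-12, 8, 12, 13) = -12
AH (Ines): min(14, -5, -24) = -24
J (Eve): max(-40, -12, -24) = -12
AJ (Ines): min(13, -5) = -5
AK (Ines): min(42, 23, 2) = 2
K (Eve): max(-5, 2) = 2
B (Ines): min(6, -12, 2) = -12
AL (Ines): min(8, 10) = 8
AM (Ines): min(36, -4) = -4
AN (Ines): min(-36, -34) = -36
AP (Ines): min(26, -44) = -44
L (Eve): max(8, -4, -36, -44) = 8
AQ (Ines): min(-3, 26, 12, 14) = -3
AR (Ines): min(-5, 5) = -5
M (Eve): max(-3, -5) = -3
AS (Ines): min(3, 33, 48) = 3
AT (Ines): min(0, -20) = -20
N (Eve): max(3, -20) = 3
AU (Ines): min(-25, 41, -29) = -29
AV (Ines): min(20, -24, 38, 39) = -24
AW (Ines): min(-32, -3) = -32
AX (Ines): min(48, -37) = -37
P (Eve): max(-29, -24, -32, -37) = -24
C (Ines): min(8, -3, 3, -24) = -24
AY (Ines): min(-3, 15, -35) = -35
AZ (Ines): min(-10, -32) = -32
Q (Eve): max(-35, -32) = -32
BA (Ines): min(21, -10, -38) = -38
BB (Ines): min(-48, 10) = -48
R (Eve): max(-38, -48) = -38
D (Ines): min(-32, -38) = -38
root (Eve): max(3, -12, -24, -38) = 3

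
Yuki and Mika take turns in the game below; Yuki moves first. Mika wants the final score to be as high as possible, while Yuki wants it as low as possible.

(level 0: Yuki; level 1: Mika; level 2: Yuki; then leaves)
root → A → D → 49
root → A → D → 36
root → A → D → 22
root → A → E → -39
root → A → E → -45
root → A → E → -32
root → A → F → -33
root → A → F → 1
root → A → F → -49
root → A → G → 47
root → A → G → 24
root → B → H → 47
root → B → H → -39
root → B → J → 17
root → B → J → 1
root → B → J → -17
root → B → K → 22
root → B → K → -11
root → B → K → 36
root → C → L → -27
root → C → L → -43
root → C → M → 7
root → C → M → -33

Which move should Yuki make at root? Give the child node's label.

C

D (Yuki): min(49, 36, 22) = 22
E (Yuki): min(-39, -45, -32) = -45
F (Yuki): min(-33, 1, -49) = -49
G (Yuki): min(47, 24) = 24
A (Mika): max(22, -45, -49, 24) = 24
H (Yuki): min(47, -39) = -39
J (Yuki): min(17, 1, -17) = -17
K (Yuki): min(22, -11, 36) = -11
B (Mika): max(-39, -17, -11) = -11
L (Yuki): min(-27, -43) = -43
M (Yuki): min(7, -33) = -33
C (Mika): max(-43, -33) = -33
root (Yuki): min(24, -11, -33) = -33
Yuki at root wants the lowest of {A=24, B=-11, C=-33}, so chooses C.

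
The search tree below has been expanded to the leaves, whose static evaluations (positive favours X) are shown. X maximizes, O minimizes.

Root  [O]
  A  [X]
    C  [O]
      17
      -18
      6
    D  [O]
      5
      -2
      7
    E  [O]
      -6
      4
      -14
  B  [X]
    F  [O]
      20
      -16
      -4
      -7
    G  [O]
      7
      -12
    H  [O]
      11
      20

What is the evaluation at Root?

-2

C (O): min(17, -18, 6) = -18
D (O): min(5, -2, 7) = -2
E (O): min(-6, 4, -14) = -14
A (X): max(-18, -2, -14) = -2
F (O): min(20, -16, -4, -7) = -16
G (O): min(7, -12) = -12
H (O): min(11, 20) = 11
B (X): max(-16, -12, 11) = 11
Root (O): min(-2, 11) = -2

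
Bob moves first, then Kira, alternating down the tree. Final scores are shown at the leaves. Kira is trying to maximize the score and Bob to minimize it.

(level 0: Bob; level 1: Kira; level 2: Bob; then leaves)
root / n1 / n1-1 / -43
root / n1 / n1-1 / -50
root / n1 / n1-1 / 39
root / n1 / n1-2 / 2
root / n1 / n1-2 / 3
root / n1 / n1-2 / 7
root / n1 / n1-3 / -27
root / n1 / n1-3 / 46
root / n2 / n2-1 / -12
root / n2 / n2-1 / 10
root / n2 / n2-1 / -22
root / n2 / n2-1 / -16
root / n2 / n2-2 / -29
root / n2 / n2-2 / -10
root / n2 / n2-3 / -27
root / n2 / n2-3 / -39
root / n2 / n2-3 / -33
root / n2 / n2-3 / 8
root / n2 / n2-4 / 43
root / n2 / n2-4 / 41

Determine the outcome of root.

2

n1-1 (Bob): min(-43, -50, 39) = -50
n1-2 (Bob): min(2, 3, 7) = 2
n1-3 (Bob): min(-27, 46) = -27
n1 (Kira): max(-50, 2, -27) = 2
n2-1 (Bob): min(-12, 10, -22, -16) = -22
n2-2 (Bob): min(-29, -10) = -29
n2-3 (Bob): min(-27, -39, -33, 8) = -39
n2-4 (Bob): min(43, 41) = 41
n2 (Kira): max(-22, -29, -39, 41) = 41
root (Bob): min(2, 41) = 2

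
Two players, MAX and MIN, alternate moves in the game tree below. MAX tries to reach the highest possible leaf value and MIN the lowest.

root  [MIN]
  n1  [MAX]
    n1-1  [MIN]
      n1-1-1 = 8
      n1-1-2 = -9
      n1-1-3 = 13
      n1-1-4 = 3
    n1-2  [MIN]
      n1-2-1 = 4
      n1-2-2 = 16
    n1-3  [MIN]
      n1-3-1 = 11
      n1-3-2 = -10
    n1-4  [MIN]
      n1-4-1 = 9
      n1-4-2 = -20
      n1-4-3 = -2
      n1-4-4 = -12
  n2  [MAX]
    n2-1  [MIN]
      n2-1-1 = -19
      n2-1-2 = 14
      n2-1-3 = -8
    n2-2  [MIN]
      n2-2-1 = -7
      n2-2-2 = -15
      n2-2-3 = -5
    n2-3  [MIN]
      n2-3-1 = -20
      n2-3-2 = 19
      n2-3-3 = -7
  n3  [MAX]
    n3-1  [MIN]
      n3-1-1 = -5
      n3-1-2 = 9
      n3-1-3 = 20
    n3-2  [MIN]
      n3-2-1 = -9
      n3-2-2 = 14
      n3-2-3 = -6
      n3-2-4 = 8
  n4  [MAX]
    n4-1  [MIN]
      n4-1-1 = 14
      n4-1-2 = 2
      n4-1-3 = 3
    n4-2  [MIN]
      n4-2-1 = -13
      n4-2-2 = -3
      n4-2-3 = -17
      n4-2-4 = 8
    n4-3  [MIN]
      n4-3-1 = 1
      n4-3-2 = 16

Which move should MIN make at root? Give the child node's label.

n1-1 (MIN): min(8, -9, 13, 3) = -9
n1-2 (MIN): min(4, 16) = 4
n1-3 (MIN): min(11, -10) = -10
n1-4 (MIN): min(9, -20, -2, -12) = -20
n1 (MAX): max(-9, 4, -10, -20) = 4
n2-1 (MIN): min(-19, 14, -8) = -19
n2-2 (MIN): min(-7, -15, -5) = -15
n2-3 (MIN): min(-20, 19, -7) = -20
n2 (MAX): max(-19, -15, -20) = -15
n3-1 (MIN): min(-5, 9, 20) = -5
n3-2 (MIN): min(-9, 14, -6, 8) = -9
n3 (MAX): max(-5, -9) = -5
n4-1 (MIN): min(14, 2, 3) = 2
n4-2 (MIN): min(-13, -3, -17, 8) = -17
n4-3 (MIN): min(1, 16) = 1
n4 (MAX): max(2, -17, 1) = 2
root (MIN): min(4, -15, -5, 2) = -15
MIN at root wants the lowest of {n1=4, n2=-15, n3=-5, n4=2}, so chooses n2.

n2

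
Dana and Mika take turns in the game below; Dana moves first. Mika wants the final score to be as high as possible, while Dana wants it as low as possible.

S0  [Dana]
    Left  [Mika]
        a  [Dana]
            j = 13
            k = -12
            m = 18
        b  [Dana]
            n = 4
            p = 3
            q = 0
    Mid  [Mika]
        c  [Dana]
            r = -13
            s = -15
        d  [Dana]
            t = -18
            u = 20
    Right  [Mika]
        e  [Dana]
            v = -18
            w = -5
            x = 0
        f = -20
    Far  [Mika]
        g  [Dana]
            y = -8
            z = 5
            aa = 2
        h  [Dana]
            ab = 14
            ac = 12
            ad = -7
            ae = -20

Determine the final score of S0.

a (Dana): min(13, -12, 18) = -12
b (Dana): min(4, 3, 0) = 0
Left (Mika): max(-12, 0) = 0
c (Dana): min(-13, -15) = -15
d (Dana): min(-18, 20) = -18
Mid (Mika): max(-15, -18) = -15
e (Dana): min(-18, -5, 0) = -18
Right (Mika): max(-18, -20) = -18
g (Dana): min(-8, 5, 2) = -8
h (Dana): min(14, 12, -7, -20) = -20
Far (Mika): max(-8, -20) = -8
S0 (Dana): min(0, -15, -18, -8) = -18

-18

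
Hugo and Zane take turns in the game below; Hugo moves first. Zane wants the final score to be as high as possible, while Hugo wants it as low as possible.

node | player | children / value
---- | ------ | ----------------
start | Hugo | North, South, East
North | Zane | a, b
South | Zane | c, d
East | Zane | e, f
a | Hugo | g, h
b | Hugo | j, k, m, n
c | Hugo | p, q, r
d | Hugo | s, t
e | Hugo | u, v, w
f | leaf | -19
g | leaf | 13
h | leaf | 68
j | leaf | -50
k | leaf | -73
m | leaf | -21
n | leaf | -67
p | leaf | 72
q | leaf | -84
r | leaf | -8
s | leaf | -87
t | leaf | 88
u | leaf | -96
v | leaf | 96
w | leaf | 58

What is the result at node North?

13

a (Hugo): min(13, 68) = 13
b (Hugo): min(-50, -73, -21, -67) = -73
North (Zane): max(13, -73) = 13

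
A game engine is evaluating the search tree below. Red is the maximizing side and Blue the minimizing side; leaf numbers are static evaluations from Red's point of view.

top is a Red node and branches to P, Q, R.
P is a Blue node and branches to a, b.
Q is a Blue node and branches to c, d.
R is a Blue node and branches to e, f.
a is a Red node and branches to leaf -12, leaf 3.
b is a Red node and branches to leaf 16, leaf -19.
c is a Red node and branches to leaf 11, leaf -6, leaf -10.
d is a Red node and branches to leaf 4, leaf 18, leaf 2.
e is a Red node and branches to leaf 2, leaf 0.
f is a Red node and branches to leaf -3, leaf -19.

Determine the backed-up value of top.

a (Red): max(-12, 3) = 3
b (Red): max(16, -19) = 16
P (Blue): min(3, 16) = 3
c (Red): max(11, -6, -10) = 11
d (Red): max(4, 18, 2) = 18
Q (Blue): min(11, 18) = 11
e (Red): max(2, 0) = 2
f (Red): max(-3, -19) = -3
R (Blue): min(2, -3) = -3
top (Red): max(3, 11, -3) = 11

11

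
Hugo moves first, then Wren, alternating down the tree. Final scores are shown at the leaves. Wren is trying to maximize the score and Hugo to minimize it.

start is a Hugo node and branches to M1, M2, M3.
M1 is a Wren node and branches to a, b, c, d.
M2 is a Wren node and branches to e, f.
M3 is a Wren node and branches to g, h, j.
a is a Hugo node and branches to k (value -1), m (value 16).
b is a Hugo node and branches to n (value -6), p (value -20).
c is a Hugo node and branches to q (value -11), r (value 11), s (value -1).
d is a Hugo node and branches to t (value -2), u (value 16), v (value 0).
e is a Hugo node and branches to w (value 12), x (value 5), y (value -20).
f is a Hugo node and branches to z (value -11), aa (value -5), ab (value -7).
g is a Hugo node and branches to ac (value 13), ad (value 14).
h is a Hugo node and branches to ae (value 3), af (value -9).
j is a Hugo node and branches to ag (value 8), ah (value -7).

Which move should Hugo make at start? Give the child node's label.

M2

a (Hugo): min(-1, 16) = -1
b (Hugo): min(-6, -20) = -20
c (Hugo): min(-11, 11, -1) = -11
d (Hugo): min(-2, 16, 0) = -2
M1 (Wren): max(-1, -20, -11, -2) = -1
e (Hugo): min(12, 5, -20) = -20
f (Hugo): min(-11, -5, -7) = -11
M2 (Wren): max(-20, -11) = -11
g (Hugo): min(13, 14) = 13
h (Hugo): min(3, -9) = -9
j (Hugo): min(8, -7) = -7
M3 (Wren): max(13, -9, -7) = 13
start (Hugo): min(-1, -11, 13) = -11
Hugo at start wants the lowest of {M1=-1, M2=-11, M3=13}, so chooses M2.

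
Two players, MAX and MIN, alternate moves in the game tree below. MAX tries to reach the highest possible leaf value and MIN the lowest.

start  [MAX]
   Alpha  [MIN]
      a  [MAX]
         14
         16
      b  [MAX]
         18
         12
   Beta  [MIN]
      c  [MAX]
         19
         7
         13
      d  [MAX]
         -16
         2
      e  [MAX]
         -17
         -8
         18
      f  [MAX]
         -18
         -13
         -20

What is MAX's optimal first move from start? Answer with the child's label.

Alpha

a (MAX): max(14, 16) = 16
b (MAX): max(18, 12) = 18
Alpha (MIN): min(16, 18) = 16
c (MAX): max(19, 7, 13) = 19
d (MAX): max(-16, 2) = 2
e (MAX): max(-17, -8, 18) = 18
f (MAX): max(-18, -13, -20) = -13
Beta (MIN): min(19, 2, 18, -13) = -13
start (MAX): max(16, -13) = 16
MAX at start wants the highest of {Alpha=16, Beta=-13}, so chooses Alpha.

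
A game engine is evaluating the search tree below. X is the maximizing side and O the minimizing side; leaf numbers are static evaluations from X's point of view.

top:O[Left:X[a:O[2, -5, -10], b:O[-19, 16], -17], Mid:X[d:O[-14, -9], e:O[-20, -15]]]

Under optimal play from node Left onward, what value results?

-10

a (O): min(2, -5, -10) = -10
b (O): min(-19, 16) = -19
Left (X): max(-10, -19, -17) = -10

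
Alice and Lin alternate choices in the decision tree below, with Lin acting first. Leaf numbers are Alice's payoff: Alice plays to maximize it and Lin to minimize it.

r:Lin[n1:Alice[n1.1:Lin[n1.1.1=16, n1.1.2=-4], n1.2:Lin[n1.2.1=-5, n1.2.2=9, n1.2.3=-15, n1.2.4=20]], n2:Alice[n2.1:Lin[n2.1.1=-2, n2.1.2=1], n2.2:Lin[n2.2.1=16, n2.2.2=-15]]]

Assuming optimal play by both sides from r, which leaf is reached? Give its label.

n1.1 (Lin): min(16, -4) = -4
n1.2 (Lin): min(-5, 9, -15, 20) = -15
n1 (Alice): max(-4, -15) = -4
n2.1 (Lin): min(-2, 1) = -2
n2.2 (Lin): min(16, -15) = -15
n2 (Alice): max(-2, -15) = -2
r (Lin): min(-4, -2) = -4
At r, Lin picks n1 (lowest: -4).
At n1, Alice picks n1.1 (highest: -4).
At n1.1, Lin picks n1.1.2 (lowest: -4).
Terminal value -4.

n1.1.2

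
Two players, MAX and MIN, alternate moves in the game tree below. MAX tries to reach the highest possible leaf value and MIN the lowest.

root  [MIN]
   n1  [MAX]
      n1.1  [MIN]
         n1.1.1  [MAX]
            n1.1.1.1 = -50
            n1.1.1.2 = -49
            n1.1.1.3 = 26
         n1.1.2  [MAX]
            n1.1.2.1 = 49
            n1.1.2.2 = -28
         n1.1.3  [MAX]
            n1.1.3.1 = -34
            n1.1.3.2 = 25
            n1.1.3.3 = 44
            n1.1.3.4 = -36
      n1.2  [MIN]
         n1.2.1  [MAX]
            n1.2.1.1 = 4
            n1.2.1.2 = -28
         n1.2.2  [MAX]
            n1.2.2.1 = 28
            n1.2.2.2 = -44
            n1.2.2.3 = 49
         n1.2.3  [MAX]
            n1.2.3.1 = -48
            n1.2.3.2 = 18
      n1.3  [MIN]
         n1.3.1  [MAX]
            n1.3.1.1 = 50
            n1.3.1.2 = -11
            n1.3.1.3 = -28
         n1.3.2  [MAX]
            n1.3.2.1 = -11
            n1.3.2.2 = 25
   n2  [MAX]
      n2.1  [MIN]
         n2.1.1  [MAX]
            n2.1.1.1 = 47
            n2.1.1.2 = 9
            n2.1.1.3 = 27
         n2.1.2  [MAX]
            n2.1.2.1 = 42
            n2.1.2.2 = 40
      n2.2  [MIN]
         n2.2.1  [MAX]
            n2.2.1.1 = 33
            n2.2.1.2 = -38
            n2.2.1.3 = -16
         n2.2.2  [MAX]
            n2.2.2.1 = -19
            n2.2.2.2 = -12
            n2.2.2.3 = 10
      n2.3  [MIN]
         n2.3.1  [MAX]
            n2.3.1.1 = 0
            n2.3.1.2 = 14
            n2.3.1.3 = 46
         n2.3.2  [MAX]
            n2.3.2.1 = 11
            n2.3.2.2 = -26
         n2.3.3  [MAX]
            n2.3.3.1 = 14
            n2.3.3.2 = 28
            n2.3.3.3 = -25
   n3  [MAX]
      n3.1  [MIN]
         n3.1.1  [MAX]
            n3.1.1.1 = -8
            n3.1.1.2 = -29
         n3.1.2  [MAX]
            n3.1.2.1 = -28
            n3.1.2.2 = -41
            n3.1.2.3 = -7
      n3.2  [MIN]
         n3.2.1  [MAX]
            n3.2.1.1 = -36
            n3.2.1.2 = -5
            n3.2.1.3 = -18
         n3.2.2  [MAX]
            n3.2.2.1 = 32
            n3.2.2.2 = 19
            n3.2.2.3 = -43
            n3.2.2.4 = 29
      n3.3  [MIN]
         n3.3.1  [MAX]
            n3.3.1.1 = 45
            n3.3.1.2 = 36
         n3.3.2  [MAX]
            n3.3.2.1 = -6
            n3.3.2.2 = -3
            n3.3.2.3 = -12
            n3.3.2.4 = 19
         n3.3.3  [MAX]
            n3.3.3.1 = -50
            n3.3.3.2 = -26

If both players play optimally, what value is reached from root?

-5

n1.1.1 (MAX): max(-50, -49, 26) = 26
n1.1.2 (MAX): max(49, -28) = 49
n1.1.3 (MAX): max(-34, 25, 44, -36) = 44
n1.1 (MIN): min(26, 49, 44) = 26
n1.2.1 (MAX): max(4, -28) = 4
n1.2.2 (MAX): max(28, -44, 49) = 49
n1.2.3 (MAX): max(-48, 18) = 18
n1.2 (MIN): min(4, 49, 18) = 4
n1.3.1 (MAX): max(50, -11, -28) = 50
n1.3.2 (MAX): max(-11, 25) = 25
n1.3 (MIN): min(50, 25) = 25
n1 (MAX): max(26, 4, 25) = 26
n2.1.1 (MAX): max(47, 9, 27) = 47
n2.1.2 (MAX): max(42, 40) = 42
n2.1 (MIN): min(47, 42) = 42
n2.2.1 (MAX): max(33, -38, -16) = 33
n2.2.2 (MAX): max(-19, -12, 10) = 10
n2.2 (MIN): min(33, 10) = 10
n2.3.1 (MAX): max(0, 14, 46) = 46
n2.3.2 (MAX): max(11, -26) = 11
n2.3.3 (MAX): max(14, 28, -25) = 28
n2.3 (MIN): min(46, 11, 28) = 11
n2 (MAX): max(42, 10, 11) = 42
n3.1.1 (MAX): max(-8, -29) = -8
n3.1.2 (MAX): max(-28, -41, -7) = -7
n3.1 (MIN): min(-8, -7) = -8
n3.2.1 (MAX): max(-36, -5, -18) = -5
n3.2.2 (MAX): max(32, 19, -43, 29) = 32
n3.2 (MIN): min(-5, 32) = -5
n3.3.1 (MAX): max(45, 36) = 45
n3.3.2 (MAX): max(-6, -3, -12, 19) = 19
n3.3.3 (MAX): max(-50, -26) = -26
n3.3 (MIN): min(45, 19, -26) = -26
n3 (MAX): max(-8, -5, -26) = -5
root (MIN): min(26, 42, -5) = -5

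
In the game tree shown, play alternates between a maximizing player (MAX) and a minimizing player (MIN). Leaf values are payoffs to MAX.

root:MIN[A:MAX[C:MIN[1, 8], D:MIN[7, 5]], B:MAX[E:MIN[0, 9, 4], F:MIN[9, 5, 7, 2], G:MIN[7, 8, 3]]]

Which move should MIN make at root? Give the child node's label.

C (MIN): min(1, 8) = 1
D (MIN): min(7, 5) = 5
A (MAX): max(1, 5) = 5
E (MIN): min(0, 9, 4) = 0
F (MIN): min(9, 5, 7, 2) = 2
G (MIN): min(7, 8, 3) = 3
B (MAX): max(0, 2, 3) = 3
root (MIN): min(5, 3) = 3
MIN at root wants the lowest of {A=5, B=3}, so chooses B.

B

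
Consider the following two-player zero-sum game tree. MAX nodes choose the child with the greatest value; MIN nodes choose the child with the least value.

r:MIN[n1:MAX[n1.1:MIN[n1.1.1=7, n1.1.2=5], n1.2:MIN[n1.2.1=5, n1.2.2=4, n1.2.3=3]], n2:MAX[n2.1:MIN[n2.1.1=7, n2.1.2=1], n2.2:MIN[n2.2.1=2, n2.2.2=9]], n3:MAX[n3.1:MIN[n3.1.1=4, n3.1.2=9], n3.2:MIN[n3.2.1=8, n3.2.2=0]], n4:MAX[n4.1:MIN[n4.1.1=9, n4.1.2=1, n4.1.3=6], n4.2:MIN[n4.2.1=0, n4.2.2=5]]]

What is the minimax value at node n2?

2

n2.1 (MIN): min(7, 1) = 1
n2.2 (MIN): min(2, 9) = 2
n2 (MAX): max(1, 2) = 2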